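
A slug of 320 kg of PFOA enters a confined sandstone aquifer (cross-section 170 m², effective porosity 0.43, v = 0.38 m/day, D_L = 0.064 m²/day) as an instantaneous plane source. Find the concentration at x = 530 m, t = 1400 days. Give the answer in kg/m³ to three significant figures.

For an instantaneous plane source, C(x,t) = M/(n_e·A·√(4πDt)) · exp(−(x−vt)²/(4Dt)), with n_e·A the pore (flow) area.
Plume center vt = 0.38 × 1400 = 532 m, so the well at 530 m is 2 m upgradient of the peak.
√(4πDt) = 33.56 m, giving peak height M/(n_e·A·√(4πDt)) = 320/(0.43 × 170 × 33.56) = 0.1304 kg/m³.
(x−vt)²/(4Dt) = (-2)²/(4 × 0.064 × 1400) = 0.01116; exp(−0.01116) = 0.9889.
C = 0.1304 × 0.9889 = 0.129 kg/m³.

0.129 kg/m³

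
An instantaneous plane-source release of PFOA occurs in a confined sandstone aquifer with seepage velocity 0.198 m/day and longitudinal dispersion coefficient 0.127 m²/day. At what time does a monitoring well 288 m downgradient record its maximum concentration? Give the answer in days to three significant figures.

1450 days

For the 1D instantaneous-source solution, setting ∂C/∂t = 0 at fixed x gives v²t² + 2Dt − x² = 0, so t = (√(D² + v²x²) − D)/v².
√(D² + v²x²) = √(0.127² + 0.198² × 288²) = 57.02; v² = 0.039204.
t = (57.02 − 0.127)/0.039204 = 1450 days (vs. the pure-advection estimate x/v = 1450 d).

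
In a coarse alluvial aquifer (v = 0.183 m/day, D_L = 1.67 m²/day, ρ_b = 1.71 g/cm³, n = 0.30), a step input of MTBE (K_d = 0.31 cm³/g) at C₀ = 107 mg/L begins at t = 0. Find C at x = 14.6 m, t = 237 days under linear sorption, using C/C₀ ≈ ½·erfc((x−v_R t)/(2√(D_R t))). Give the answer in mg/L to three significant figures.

Retardation factor R = 1 + ρ_b·K_d/n = 1 + 1.71 × 0.31/0.30 = 2.767.
Sorption retards both mechanisms: v_R = v/R = 0.06614 m/day, D_R = D/R = 0.6035 m²/day.
v_R·t = 0.06614 × 237 = 15.67518 m; 2√(D_R t) = 23.92 m; argument = (14.6 − 15.67518)/23.92 = -0.04495.
C = C₀ × ½·erfc(-0.04495) = 107 × 0.5253 = 56.2 mg/L.

56.2 mg/L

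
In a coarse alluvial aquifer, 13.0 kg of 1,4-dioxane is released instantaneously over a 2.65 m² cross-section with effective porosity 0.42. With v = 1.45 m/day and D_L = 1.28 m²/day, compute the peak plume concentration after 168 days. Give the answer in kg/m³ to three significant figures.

The peak of an instantaneous 1D plume sits at x = vt; there the Gaussian factor is 1 and C_max = M/(n_e·A·√(4πDt)), where n_e·A is the pore area the mass is dissolved in.
√(4πDt) = √(4π × 1.28 × 168) = 51.98 m, so C_max = 13.0/(0.42 × 2.65 × 51.98) = 0.225 kg/m³.

0.225 kg/m³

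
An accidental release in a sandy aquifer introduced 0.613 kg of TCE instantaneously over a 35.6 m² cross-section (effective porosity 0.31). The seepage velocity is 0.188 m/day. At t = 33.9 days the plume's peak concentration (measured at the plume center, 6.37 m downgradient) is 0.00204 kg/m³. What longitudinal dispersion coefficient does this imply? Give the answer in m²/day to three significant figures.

1.74 m²/day

At the plume center C_max = M/(n_e·A·√(4πDt)), so D = M²/(4πt·(n_e·A·C_max)²).
n_e·A·C_max = 0.31 × 35.6 × 0.00204 = 0.02251 kg/m.
D = 0.613²/(4π × 33.9 × 0.02251²) = 1.74 m²/day.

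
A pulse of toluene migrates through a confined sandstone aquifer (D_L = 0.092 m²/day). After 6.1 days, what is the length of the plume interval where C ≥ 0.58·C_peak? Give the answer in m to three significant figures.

The plume is Gaussian with σ = √(2Dt) = √(2 × 0.092 × 6.1) = 1.059 m.
C/C_peak = exp(−Δx²/(2σ²)) = 0.58 ⇒ Δx = σ·√(−2 ln 0.58) = 1.059 × 1.044 = 1.106 m.
Width = 2Δx = 2.21 m.

2.21 m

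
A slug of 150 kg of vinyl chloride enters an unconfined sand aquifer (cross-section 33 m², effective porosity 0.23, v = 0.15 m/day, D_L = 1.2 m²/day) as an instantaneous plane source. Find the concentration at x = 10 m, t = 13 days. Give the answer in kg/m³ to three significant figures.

For an instantaneous plane source, C(x,t) = M/(n_e·A·√(4πDt)) · exp(−(x−vt)²/(4Dt)), with n_e·A the pore (flow) area.
Plume center vt = 0.15 × 13 = 1.95 m, so the well at 10 m is 8.05 m downgradient of the peak.
√(4πDt) = 14.00 m, giving peak height M/(n_e·A·√(4πDt)) = 150/(0.23 × 33 × 14.00) = 1.412 kg/m³.
(x−vt)²/(4Dt) = (8.05)²/(4 × 1.2 × 13) = 1.039; exp(−1.039) = 0.3538.
C = 1.412 × 0.3538 = 0.500 kg/m³.

0.500 kg/m³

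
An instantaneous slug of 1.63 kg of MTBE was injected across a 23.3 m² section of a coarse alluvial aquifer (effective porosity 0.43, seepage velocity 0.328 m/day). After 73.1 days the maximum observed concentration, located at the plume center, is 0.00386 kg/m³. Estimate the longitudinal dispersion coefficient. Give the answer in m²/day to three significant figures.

1.93 m²/day

At the plume center C_max = M/(n_e·A·√(4πDt)), so D = M²/(4πt·(n_e·A·C_max)²).
n_e·A·C_max = 0.43 × 23.3 × 0.00386 = 0.03867 kg/m.
D = 1.63²/(4π × 73.1 × 0.03867²) = 1.93 m²/day.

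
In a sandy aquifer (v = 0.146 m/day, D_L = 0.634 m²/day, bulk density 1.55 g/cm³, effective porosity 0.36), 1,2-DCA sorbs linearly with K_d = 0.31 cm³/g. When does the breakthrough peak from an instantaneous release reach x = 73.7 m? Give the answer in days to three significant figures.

1110 days

Retardation factor R = 1 + ρ_b·K_d/n = 1 + 1.55 × 0.31/0.36 = 2.335.
Sorption retards both mechanisms: v_R = v/R = 0.06253 m/day, D_R = D/R = 0.2715 m²/day.
Peak time from v_R²t² + 2D_R t − x² = 0: t = (√(D_R² + v_R²x²) − D_R)/v_R².
√(D_R² + v_R²x²) = √(0.2715² + 0.06253² × 73.7²) = 4.616; v_R² = 0.003910.
t = (4.616 − 0.2715)/0.003910 = 1110 days.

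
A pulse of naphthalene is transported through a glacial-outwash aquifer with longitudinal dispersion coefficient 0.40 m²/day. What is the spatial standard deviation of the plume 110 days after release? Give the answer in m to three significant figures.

Dispersive spreading gives a Gaussian with σ² = 2Dt; advection only shifts the center.
σ = √(2 × 0.40 × 110) = 9.38 m.

9.38 m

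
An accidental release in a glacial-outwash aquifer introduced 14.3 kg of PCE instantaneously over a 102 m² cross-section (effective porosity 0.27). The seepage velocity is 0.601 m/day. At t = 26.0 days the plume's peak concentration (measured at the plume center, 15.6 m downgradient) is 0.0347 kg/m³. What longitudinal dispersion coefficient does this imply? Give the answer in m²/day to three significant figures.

At the plume center C_max = M/(n_e·A·√(4πDt)), so D = M²/(4πt·(n_e·A·C_max)²).
n_e·A·C_max = 0.27 × 102 × 0.0347 = 0.9556 kg/m.
D = 14.3²/(4π × 26.0 × 0.9556²) = 0.685 m²/day.

0.685 m²/day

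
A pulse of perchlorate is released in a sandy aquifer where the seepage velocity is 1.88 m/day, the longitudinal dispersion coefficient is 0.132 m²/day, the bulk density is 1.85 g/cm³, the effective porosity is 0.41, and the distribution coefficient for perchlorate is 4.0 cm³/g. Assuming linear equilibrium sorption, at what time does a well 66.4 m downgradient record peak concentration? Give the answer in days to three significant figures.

Retardation factor R = 1 + ρ_b·K_d/n = 1 + 1.85 × 4.0/0.41 = 19.05.
Sorption retards both mechanisms: v_R = v/R = 0.09869 m/day, D_R = D/R = 0.006929 m²/day.
Peak time from v_R²t² + 2D_R t − x² = 0: t = (√(D_R² + v_R²x²) − D_R)/v_R².
√(D_R² + v_R²x²) = √(0.006929² + 0.09869² × 66.4²) = 6.553; v_R² = 0.009740.
t = (6.553 − 0.006929)/0.009740 = 672 days.

672 days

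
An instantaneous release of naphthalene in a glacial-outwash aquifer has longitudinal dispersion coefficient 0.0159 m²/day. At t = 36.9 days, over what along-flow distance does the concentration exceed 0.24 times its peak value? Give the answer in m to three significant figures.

The plume is Gaussian with σ = √(2Dt) = √(2 × 0.0159 × 36.9) = 1.083 m.
C/C_peak = exp(−Δx²/(2σ²)) = 0.24 ⇒ Δx = σ·√(−2 ln 0.24) = 1.083 × 1.689 = 1.829 m.
Width = 2Δx = 3.66 m.

3.66 m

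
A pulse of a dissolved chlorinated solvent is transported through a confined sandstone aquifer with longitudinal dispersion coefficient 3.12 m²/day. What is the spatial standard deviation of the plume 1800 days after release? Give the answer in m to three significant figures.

Dispersive spreading gives a Gaussian with σ² = 2Dt; advection only shifts the center.
σ = √(2 × 3.12 × 1800) = 106 m.

106 m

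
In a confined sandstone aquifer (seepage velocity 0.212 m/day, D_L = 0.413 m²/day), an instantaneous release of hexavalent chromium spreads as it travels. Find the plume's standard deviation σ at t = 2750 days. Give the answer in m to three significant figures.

Dispersive spreading gives a Gaussian with σ² = 2Dt; advection only shifts the center.
σ = √(2 × 0.413 × 2750) = 47.7 m.

47.7 m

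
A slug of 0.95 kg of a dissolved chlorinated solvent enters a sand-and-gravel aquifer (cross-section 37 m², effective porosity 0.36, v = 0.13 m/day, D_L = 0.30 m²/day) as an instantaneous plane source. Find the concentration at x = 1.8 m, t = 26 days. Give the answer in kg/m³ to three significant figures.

0.00665 kg/m³

For an instantaneous plane source, C(x,t) = M/(n_e·A·√(4πDt)) · exp(−(x−vt)²/(4Dt)), with n_e·A the pore (flow) area.
Plume center vt = 0.13 × 26 = 3.38 m, so the well at 1.8 m is 1.58 m upgradient of the peak.
√(4πDt) = 9.900 m, giving peak height M/(n_e·A·√(4πDt)) = 0.95/(0.36 × 37 × 9.900) = 0.007204 kg/m³.
(x−vt)²/(4Dt) = (-1.58)²/(4 × 0.30 × 26) = 0.08001; exp(−0.08001) = 0.9231.
C = 0.007204 × 0.9231 = 0.00665 kg/m³.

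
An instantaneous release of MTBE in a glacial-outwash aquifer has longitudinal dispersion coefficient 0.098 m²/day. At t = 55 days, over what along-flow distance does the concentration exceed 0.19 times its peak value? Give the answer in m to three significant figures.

12.0 m

The plume is Gaussian with σ = √(2Dt) = √(2 × 0.098 × 55) = 3.283 m.
C/C_peak = exp(−Δx²/(2σ²)) = 0.19 ⇒ Δx = σ·√(−2 ln 0.19) = 3.283 × 1.822 = 5.982 m.
Width = 2Δx = 12.0 m.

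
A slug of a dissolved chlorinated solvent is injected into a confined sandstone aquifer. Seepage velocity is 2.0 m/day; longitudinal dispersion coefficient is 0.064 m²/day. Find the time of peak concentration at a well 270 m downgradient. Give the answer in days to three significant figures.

135 days

For the 1D instantaneous-source solution, setting ∂C/∂t = 0 at fixed x gives v²t² + 2Dt − x² = 0, so t = (√(D² + v²x²) − D)/v².
√(D² + v²x²) = √(0.064² + 2.0² × 270²) = 540.0; v² = 4.
t = (540.0 − 0.064)/4 = 135 days (vs. the pure-advection estimate x/v = 135 d).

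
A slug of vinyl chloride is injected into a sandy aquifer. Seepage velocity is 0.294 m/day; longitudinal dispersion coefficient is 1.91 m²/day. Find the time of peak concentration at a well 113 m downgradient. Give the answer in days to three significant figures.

363 days

For the 1D instantaneous-source solution, setting ∂C/∂t = 0 at fixed x gives v²t² + 2Dt − x² = 0, so t = (√(D² + v²x²) − D)/v².
√(D² + v²x²) = √(1.91² + 0.294² × 113²) = 33.28; v² = 0.086436.
t = (33.28 − 1.91)/0.086436 = 363 days (vs. the pure-advection estimate x/v = 384 d).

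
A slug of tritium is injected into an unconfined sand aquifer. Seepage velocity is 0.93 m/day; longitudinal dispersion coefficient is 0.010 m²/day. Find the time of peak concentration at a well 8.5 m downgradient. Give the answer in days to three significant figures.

9.13 days

For the 1D instantaneous-source solution, setting ∂C/∂t = 0 at fixed x gives v²t² + 2Dt − x² = 0, so t = (√(D² + v²x²) − D)/v².
√(D² + v²x²) = √(0.010² + 0.93² × 8.5²) = 7.905; v² = 0.8649.
t = (7.905 − 0.010)/0.8649 = 9.13 days (vs. the pure-advection estimate x/v = 9.14 d).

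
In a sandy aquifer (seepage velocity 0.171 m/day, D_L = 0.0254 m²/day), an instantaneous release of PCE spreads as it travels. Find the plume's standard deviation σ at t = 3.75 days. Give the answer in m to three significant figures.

Dispersive spreading gives a Gaussian with σ² = 2Dt; advection only shifts the center.
σ = √(2 × 0.0254 × 3.75) = 0.436 m.

0.436 m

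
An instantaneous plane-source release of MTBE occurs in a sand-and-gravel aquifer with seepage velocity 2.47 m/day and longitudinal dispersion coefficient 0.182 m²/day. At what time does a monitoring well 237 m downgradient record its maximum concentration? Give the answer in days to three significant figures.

95.9 days

For the 1D instantaneous-source solution, setting ∂C/∂t = 0 at fixed x gives v²t² + 2Dt − x² = 0, so t = (√(D² + v²x²) − D)/v².
√(D² + v²x²) = √(0.182² + 2.47² × 237²) = 585.4; v² = 6.1009.
t = (585.4 − 0.182)/6.1009 = 95.9 days (vs. the pure-advection estimate x/v = 96.0 d).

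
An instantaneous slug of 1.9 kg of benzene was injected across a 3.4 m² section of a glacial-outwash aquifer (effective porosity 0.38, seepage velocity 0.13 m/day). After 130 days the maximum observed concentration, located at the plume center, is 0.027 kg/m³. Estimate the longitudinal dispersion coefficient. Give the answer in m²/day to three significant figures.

1.82 m²/day

At the plume center C_max = M/(n_e·A·√(4πDt)), so D = M²/(4πt·(n_e·A·C_max)²).
n_e·A·C_max = 0.38 × 3.4 × 0.027 = 0.03488 kg/m.
D = 1.9²/(4π × 130 × 0.03488²) = 1.82 m²/day.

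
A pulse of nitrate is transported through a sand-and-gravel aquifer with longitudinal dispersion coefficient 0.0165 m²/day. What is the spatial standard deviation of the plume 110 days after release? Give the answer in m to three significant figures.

1.91 m

Dispersive spreading gives a Gaussian with σ² = 2Dt; advection only shifts the center.
σ = √(2 × 0.0165 × 110) = 1.91 m.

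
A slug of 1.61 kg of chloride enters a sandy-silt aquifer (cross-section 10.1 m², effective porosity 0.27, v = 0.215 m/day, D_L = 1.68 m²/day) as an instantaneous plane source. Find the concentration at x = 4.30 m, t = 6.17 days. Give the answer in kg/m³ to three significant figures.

0.0418 kg/m³

For an instantaneous plane source, C(x,t) = M/(n_e·A·√(4πDt)) · exp(−(x−vt)²/(4Dt)), with n_e·A the pore (flow) area.
Plume center vt = 0.215 × 6.17 = 1.32655 m, so the well at 4.30 m is 2.97345 m downgradient of the peak.
√(4πDt) = 11.41 m, giving peak height M/(n_e·A·√(4πDt)) = 1.61/(0.27 × 10.1 × 11.41) = 0.05174 kg/m³.
(x−vt)²/(4Dt) = (2.97345)²/(4 × 1.68 × 6.17) = 0.2132; exp(−0.2132) = 0.8080.
C = 0.05174 × 0.8080 = 0.0418 kg/m³.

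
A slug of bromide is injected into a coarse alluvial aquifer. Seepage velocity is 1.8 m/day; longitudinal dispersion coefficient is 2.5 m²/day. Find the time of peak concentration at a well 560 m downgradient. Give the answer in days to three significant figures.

310 days

For the 1D instantaneous-source solution, setting ∂C/∂t = 0 at fixed x gives v²t² + 2Dt − x² = 0, so t = (√(D² + v²x²) − D)/v².
√(D² + v²x²) = √(2.5² + 1.8² × 560²) = 1008; v² = 3.24.
t = (1008 − 2.5)/3.24 = 310 days (vs. the pure-advection estimate x/v = 311 d).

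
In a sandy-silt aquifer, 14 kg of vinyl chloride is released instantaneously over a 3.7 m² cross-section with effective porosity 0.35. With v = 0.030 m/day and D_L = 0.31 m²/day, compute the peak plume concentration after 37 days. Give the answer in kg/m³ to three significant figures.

0.900 kg/m³

The peak of an instantaneous 1D plume sits at x = vt; there the Gaussian factor is 1 and C_max = M/(n_e·A·√(4πDt)), where n_e·A is the pore area the mass is dissolved in.
√(4πDt) = √(4π × 0.31 × 37) = 12.01 m, so C_max = 14/(0.35 × 3.7 × 12.01) = 0.900 kg/m³.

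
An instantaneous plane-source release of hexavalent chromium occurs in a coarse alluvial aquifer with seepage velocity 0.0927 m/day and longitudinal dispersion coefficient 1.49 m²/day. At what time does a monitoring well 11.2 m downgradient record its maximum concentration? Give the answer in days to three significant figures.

For the 1D instantaneous-source solution, setting ∂C/∂t = 0 at fixed x gives v²t² + 2Dt − x² = 0, so t = (√(D² + v²x²) − D)/v².
√(D² + v²x²) = √(1.49² + 0.0927² × 11.2²) = 1.816; v² = 0.00859329.
t = (1.816 − 1.49)/0.00859329 = 37.9 days (vs. the pure-advection estimate x/v = 121 d).

37.9 days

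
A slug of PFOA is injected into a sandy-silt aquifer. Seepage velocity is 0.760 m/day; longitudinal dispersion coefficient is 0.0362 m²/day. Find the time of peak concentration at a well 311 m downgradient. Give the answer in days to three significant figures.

409 days

For the 1D instantaneous-source solution, setting ∂C/∂t = 0 at fixed x gives v²t² + 2Dt − x² = 0, so t = (√(D² + v²x²) − D)/v².
√(D² + v²x²) = √(0.0362² + 0.760² × 311²) = 236.4; v² = 0.5776.
t = (236.4 − 0.0362)/0.5776 = 409 days (vs. the pure-advection estimate x/v = 409 d).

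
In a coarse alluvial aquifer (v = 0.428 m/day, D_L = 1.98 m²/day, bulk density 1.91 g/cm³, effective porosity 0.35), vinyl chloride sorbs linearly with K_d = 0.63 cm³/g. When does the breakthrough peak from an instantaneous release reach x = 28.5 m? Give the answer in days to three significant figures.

251 days

Retardation factor R = 1 + ρ_b·K_d/n = 1 + 1.91 × 0.63/0.35 = 4.438.
Sorption retards both mechanisms: v_R = v/R = 0.09644 m/day, D_R = D/R = 0.4461 m²/day.
Peak time from v_R²t² + 2D_R t − x² = 0: t = (√(D_R² + v_R²x²) − D_R)/v_R².
√(D_R² + v_R²x²) = √(0.4461² + 0.09644² × 28.5²) = 2.785; v_R² = 0.009301.
t = (2.785 − 0.4461)/0.009301 = 251 days.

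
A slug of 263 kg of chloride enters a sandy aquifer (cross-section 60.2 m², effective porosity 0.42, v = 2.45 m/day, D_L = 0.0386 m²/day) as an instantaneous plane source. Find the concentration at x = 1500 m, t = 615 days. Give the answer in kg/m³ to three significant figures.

For an instantaneous plane source, C(x,t) = M/(n_e·A·√(4πDt)) · exp(−(x−vt)²/(4Dt)), with n_e·A the pore (flow) area.
Plume center vt = 2.45 × 615 = 1506.75 m, so the well at 1500 m is 6.75 m upgradient of the peak.
√(4πDt) = 17.27 m, giving peak height M/(n_e·A·√(4πDt)) = 263/(0.42 × 60.2 × 17.27) = 0.6023 kg/m³.
(x−vt)²/(4Dt) = (-6.75)²/(4 × 0.0386 × 615) = 0.4798; exp(−0.4798) = 0.6189.
C = 0.6023 × 0.6189 = 0.373 kg/m³.

0.373 kg/m³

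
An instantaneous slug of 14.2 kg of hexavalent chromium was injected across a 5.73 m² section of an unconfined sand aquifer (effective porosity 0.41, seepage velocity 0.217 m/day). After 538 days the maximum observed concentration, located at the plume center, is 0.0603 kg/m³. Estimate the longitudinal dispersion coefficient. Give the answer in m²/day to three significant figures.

At the plume center C_max = M/(n_e·A·√(4πDt)), so D = M²/(4πt·(n_e·A·C_max)²).
n_e·A·C_max = 0.41 × 5.73 × 0.0603 = 0.1417 kg/m.
D = 14.2²/(4π × 538 × 0.1417²) = 1.49 m²/day.

1.49 m²/day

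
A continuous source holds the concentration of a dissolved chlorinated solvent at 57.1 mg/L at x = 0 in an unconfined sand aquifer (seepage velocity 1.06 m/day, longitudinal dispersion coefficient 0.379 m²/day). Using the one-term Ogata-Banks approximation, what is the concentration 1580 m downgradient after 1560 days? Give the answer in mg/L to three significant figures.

56.2 mg/L

For a continuous step input, C/C₀ ≈ ½·erfc((x−vt)/(2√(Dt))).
vt = 1.06 × 1560 = 1653.6 m and 2√(Dt) = 2√(0.379 × 1560) = 48.63 m.
Argument (x−vt)/(2√(Dt)) = (1580 − 1653.6)/48.63 = -1.513; ½·erfc(-1.513) = 0.9838.
C = 57.1 × 0.9838 = 56.2 mg/L.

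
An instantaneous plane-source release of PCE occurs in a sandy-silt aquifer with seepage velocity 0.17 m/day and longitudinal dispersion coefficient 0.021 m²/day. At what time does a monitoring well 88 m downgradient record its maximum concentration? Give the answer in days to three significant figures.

For the 1D instantaneous-source solution, setting ∂C/∂t = 0 at fixed x gives v²t² + 2Dt − x² = 0, so t = (√(D² + v²x²) − D)/v².
√(D² + v²x²) = √(0.021² + 0.17² × 88²) = 14.96; v² = 0.0289.
t = (14.96 − 0.021)/0.0289 = 517 days (vs. the pure-advection estimate x/v = 518 d).

517 days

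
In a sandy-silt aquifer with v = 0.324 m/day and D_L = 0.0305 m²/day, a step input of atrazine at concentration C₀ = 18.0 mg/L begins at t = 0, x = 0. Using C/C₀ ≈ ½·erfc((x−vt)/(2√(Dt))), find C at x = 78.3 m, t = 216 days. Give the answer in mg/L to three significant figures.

0.198 mg/L

For a continuous step input, C/C₀ ≈ ½·erfc((x−vt)/(2√(Dt))).
vt = 0.324 × 216 = 69.984 m and 2√(Dt) = 2√(0.0305 × 216) = 5.133 m.
Argument (x−vt)/(2√(Dt)) = (78.3 − 69.984)/5.133 = 1.620; ½·erfc(1.620) = 0.01098.
C = 18.0 × 0.01098 = 0.198 mg/L.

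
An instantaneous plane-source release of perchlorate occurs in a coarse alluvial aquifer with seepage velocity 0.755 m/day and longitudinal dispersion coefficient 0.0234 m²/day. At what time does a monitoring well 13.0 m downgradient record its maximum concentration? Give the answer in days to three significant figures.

17.2 days

For the 1D instantaneous-source solution, setting ∂C/∂t = 0 at fixed x gives v²t² + 2Dt − x² = 0, so t = (√(D² + v²x²) − D)/v².
√(D² + v²x²) = √(0.0234² + 0.755² × 13.0²) = 9.815; v² = 0.570025.
t = (9.815 − 0.0234)/0.570025 = 17.2 days (vs. the pure-advection estimate x/v = 17.2 d).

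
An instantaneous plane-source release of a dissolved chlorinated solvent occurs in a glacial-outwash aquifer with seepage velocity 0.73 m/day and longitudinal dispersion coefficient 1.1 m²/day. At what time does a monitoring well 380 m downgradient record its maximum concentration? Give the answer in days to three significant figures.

For the 1D instantaneous-source solution, setting ∂C/∂t = 0 at fixed x gives v²t² + 2Dt − x² = 0, so t = (√(D² + v²x²) − D)/v².
√(D² + v²x²) = √(1.1² + 0.73² × 380²) = 277.4; v² = 0.5329.
t = (277.4 − 1.1)/0.5329 = 518 days (vs. the pure-advection estimate x/v = 521 d).

518 days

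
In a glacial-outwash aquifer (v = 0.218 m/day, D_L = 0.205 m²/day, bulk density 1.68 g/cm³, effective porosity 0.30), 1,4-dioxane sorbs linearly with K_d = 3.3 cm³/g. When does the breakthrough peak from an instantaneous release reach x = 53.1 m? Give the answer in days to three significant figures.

4660 days

Retardation factor R = 1 + ρ_b·K_d/n = 1 + 1.68 × 3.3/0.30 = 19.48.
Sorption retards both mechanisms: v_R = v/R = 0.01119 m/day, D_R = D/R = 0.01052 m²/day.
Peak time from v_R²t² + 2D_R t − x² = 0: t = (√(D_R² + v_R²x²) − D_R)/v_R².
√(D_R² + v_R²x²) = √(0.01052² + 0.01119² × 53.1²) = 0.5943; v_R² = 0.0001252.
t = (0.5943 − 0.01052)/0.0001252 = 4660 days.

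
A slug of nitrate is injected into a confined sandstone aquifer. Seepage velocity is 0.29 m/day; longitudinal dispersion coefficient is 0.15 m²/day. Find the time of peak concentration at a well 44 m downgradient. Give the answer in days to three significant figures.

150 days

For the 1D instantaneous-source solution, setting ∂C/∂t = 0 at fixed x gives v²t² + 2Dt − x² = 0, so t = (√(D² + v²x²) − D)/v².
√(D² + v²x²) = √(0.15² + 0.29² × 44²) = 12.76; v² = 0.0841.
t = (12.76 − 0.15)/0.0841 = 150 days (vs. the pure-advection estimate x/v = 152 d).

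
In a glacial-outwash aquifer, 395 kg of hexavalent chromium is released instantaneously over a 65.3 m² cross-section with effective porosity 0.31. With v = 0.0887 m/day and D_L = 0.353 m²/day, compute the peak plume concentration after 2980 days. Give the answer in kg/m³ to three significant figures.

0.170 kg/m³

The peak of an instantaneous 1D plume sits at x = vt; there the Gaussian factor is 1 and C_max = M/(n_e·A·√(4πDt)), where n_e·A is the pore area the mass is dissolved in.
√(4πDt) = √(4π × 0.353 × 2980) = 115.0 m, so C_max = 395/(0.31 × 65.3 × 115.0) = 0.170 kg/m³.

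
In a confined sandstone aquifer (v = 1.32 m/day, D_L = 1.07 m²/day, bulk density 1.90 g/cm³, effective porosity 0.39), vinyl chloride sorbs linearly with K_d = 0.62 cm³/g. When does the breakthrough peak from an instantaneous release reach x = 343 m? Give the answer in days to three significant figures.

1040 days

Retardation factor R = 1 + ρ_b·K_d/n = 1 + 1.90 × 0.62/0.39 = 4.021.
Sorption retards both mechanisms: v_R = v/R = 0.3283 m/day, D_R = D/R = 0.2661 m²/day.
Peak time from v_R²t² + 2D_R t − x² = 0: t = (√(D_R² + v_R²x²) − D_R)/v_R².
√(D_R² + v_R²x²) = √(0.2661² + 0.3283² × 343²) = 112.6; v_R² = 0.1078.
t = (112.6 − 0.2661)/0.1078 = 1040 days.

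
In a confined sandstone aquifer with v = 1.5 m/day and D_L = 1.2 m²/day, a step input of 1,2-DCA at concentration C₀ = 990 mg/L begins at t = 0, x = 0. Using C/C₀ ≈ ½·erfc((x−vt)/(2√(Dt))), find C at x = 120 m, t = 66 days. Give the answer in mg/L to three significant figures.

47.1 mg/L

For a continuous step input, C/C₀ ≈ ½·erfc((x−vt)/(2√(Dt))).
vt = 1.5 × 66 = 99 m and 2√(Dt) = 2√(1.2 × 66) = 17.80 m.
Argument (x−vt)/(2√(Dt)) = (120 − 99)/17.80 = 1.180; ½·erfc(1.180) = 0.04758.
C = 990 × 0.04758 = 47.1 mg/L.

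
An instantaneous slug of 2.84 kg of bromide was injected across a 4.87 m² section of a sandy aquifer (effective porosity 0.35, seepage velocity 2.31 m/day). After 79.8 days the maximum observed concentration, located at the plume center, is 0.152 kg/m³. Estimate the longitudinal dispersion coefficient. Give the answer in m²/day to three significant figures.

At the plume center C_max = M/(n_e·A·√(4πDt)), so D = M²/(4πt·(n_e·A·C_max)²).
n_e·A·C_max = 0.35 × 4.87 × 0.152 = 0.2591 kg/m.
D = 2.84²/(4π × 79.8 × 0.2591²) = 0.120 m²/day.

0.120 m²/day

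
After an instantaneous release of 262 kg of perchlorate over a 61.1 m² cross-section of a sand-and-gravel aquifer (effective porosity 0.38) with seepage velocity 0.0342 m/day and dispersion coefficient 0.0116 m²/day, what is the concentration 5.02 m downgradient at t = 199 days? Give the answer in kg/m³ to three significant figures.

For an instantaneous plane source, C(x,t) = M/(n_e·A·√(4πDt)) · exp(−(x−vt)²/(4Dt)), with n_e·A the pore (flow) area.
Plume center vt = 0.0342 × 199 = 6.8058 m, so the well at 5.02 m is 1.7858 m upgradient of the peak.
√(4πDt) = 5.386 m, giving peak height M/(n_e·A·√(4πDt)) = 262/(0.38 × 61.1 × 5.386) = 2.095 kg/m³.
(x−vt)²/(4Dt) = (-1.7858)²/(4 × 0.0116 × 199) = 0.3454; exp(−0.3454) = 0.7079.
C = 2.095 × 0.7079 = 1.48 kg/m³.

1.48 kg/m³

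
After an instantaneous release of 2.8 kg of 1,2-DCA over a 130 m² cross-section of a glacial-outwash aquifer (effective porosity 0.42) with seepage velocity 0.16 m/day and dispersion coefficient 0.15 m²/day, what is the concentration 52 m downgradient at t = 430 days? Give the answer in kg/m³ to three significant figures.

0.000603 kg/m³

For an instantaneous plane source, C(x,t) = M/(n_e·A·√(4πDt)) · exp(−(x−vt)²/(4Dt)), with n_e·A the pore (flow) area.
Plume center vt = 0.16 × 430 = 68.8 m, so the well at 52 m is 16.8 m upgradient of the peak.
√(4πDt) = 28.47 m, giving peak height M/(n_e·A·√(4πDt)) = 2.8/(0.42 × 130 × 28.47) = 0.001801 kg/m³.
(x−vt)²/(4Dt) = (-16.8)²/(4 × 0.15 × 430) = 1.094; exp(−1.094) = 0.3349.
C = 0.001801 × 0.3349 = 0.000603 kg/m³.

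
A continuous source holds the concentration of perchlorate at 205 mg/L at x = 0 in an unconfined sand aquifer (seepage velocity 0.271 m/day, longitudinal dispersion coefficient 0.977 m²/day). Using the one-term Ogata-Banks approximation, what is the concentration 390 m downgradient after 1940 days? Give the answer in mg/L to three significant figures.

202 mg/L

For a continuous step input, C/C₀ ≈ ½·erfc((x−vt)/(2√(Dt))).
vt = 0.271 × 1940 = 525.74 m and 2√(Dt) = 2√(0.977 × 1940) = 87.07 m.
Argument (x−vt)/(2√(Dt)) = (390 − 525.74)/87.07 = -1.559; ½·erfc(-1.559) = 0.9863.
C = 205 × 0.9863 = 202 mg/L.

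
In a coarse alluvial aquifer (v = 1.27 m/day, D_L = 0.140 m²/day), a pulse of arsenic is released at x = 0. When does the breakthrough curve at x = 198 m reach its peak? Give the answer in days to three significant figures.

156 days

For the 1D instantaneous-source solution, setting ∂C/∂t = 0 at fixed x gives v²t² + 2Dt − x² = 0, so t = (√(D² + v²x²) − D)/v².
√(D² + v²x²) = √(0.140² + 1.27² × 198²) = 251.5; v² = 1.6129.
t = (251.5 − 0.140)/1.6129 = 156 days (vs. the pure-advection estimate x/v = 156 d).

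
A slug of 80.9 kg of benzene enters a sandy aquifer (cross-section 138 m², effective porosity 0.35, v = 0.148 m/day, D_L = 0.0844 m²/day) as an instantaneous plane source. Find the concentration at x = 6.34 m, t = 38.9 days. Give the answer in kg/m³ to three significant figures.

0.254 kg/m³

For an instantaneous plane source, C(x,t) = M/(n_e·A·√(4πDt)) · exp(−(x−vt)²/(4Dt)), with n_e·A the pore (flow) area.
Plume center vt = 0.148 × 38.9 = 5.7572 m, so the well at 6.34 m is 0.5828 m downgradient of the peak.
√(4πDt) = 6.423 m, giving peak height M/(n_e·A·√(4πDt)) = 80.9/(0.35 × 138 × 6.423) = 0.2608 kg/m³.
(x−vt)²/(4Dt) = (0.5828)²/(4 × 0.0844 × 38.9) = 0.02586; exp(−0.02586) = 0.9745.
C = 0.2608 × 0.9745 = 0.254 kg/m³.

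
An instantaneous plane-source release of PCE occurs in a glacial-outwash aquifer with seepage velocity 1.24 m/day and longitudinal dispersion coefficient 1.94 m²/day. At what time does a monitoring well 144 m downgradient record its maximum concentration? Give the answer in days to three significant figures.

For the 1D instantaneous-source solution, setting ∂C/∂t = 0 at fixed x gives v²t² + 2Dt − x² = 0, so t = (√(D² + v²x²) − D)/v².
√(D² + v²x²) = √(1.94² + 1.24² × 144²) = 178.6; v² = 1.5376.
t = (178.6 − 1.94)/1.5376 = 115 days (vs. the pure-advection estimate x/v = 116 d).

115 days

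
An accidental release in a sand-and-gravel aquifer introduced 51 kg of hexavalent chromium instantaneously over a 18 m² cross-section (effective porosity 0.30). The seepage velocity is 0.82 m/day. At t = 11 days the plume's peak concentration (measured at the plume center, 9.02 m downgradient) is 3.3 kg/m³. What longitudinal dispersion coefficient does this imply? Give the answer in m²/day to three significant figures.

0.0593 m²/day

At the plume center C_max = M/(n_e·A·√(4πDt)), so D = M²/(4πt·(n_e·A·C_max)²).
n_e·A·C_max = 0.30 × 18 × 3.3 = 17.82 kg/m.
D = 51²/(4π × 11 × 17.82²) = 0.0593 m²/day.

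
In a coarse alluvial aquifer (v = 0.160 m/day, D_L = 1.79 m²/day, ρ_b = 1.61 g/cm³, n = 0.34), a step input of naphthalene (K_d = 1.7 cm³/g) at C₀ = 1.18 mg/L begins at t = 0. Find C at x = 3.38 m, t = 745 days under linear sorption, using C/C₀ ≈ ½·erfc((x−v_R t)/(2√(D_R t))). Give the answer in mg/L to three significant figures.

Retardation factor R = 1 + ρ_b·K_d/n = 1 + 1.61 × 1.7/0.34 = 9.050.
Sorption retards both mechanisms: v_R = v/R = 0.01768 m/day, D_R = D/R = 0.1978 m²/day.
v_R·t = 0.01768 × 745 = 13.1716 m; 2√(D_R t) = 24.28 m; argument = (3.38 − 13.1716)/24.28 = -0.4033.
C = C₀ × ½·erfc(-0.4033) = 1.18 × 0.7158 = 0.845 mg/L.

0.845 mg/L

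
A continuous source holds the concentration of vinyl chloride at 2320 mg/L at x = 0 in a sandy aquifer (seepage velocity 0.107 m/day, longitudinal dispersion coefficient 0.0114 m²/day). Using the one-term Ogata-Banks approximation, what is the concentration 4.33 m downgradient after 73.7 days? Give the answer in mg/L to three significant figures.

2310 mg/L

For a continuous step input, C/C₀ ≈ ½·erfc((x−vt)/(2√(Dt))).
vt = 0.107 × 73.7 = 7.8859 m and 2√(Dt) = 2√(0.0114 × 73.7) = 1.833 m.
Argument (x−vt)/(2√(Dt)) = (4.33 − 7.8859)/1.833 = -1.940; ½·erfc(-1.940) = 0.9970.
C = 2320 × 0.9970 = 2310 mg/L.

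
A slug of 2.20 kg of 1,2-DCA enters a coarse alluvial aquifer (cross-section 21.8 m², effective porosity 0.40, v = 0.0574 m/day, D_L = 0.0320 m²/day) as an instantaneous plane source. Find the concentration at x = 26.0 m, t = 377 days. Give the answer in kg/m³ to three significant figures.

0.0138 kg/m³

For an instantaneous plane source, C(x,t) = M/(n_e·A·√(4πDt)) · exp(−(x−vt)²/(4Dt)), with n_e·A the pore (flow) area.
Plume center vt = 0.0574 × 377 = 21.6398 m, so the well at 26.0 m is 4.3602 m downgradient of the peak.
√(4πDt) = 12.31 m, giving peak height M/(n_e·A·√(4πDt)) = 2.20/(0.40 × 21.8 × 12.31) = 0.02050 kg/m³.
(x−vt)²/(4Dt) = (4.3602)²/(4 × 0.0320 × 377) = 0.3940; exp(−0.3940) = 0.6744.
C = 0.02050 × 0.6744 = 0.0138 kg/m³.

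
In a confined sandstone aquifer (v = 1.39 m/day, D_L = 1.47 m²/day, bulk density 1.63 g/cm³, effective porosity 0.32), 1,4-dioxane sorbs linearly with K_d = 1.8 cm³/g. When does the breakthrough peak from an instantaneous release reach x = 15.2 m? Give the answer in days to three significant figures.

104 days

Retardation factor R = 1 + ρ_b·K_d/n = 1 + 1.63 × 1.8/0.32 = 10.17.
Sorption retards both mechanisms: v_R = v/R = 0.1367 m/day, D_R = D/R = 0.1445 m²/day.
Peak time from v_R²t² + 2D_R t − x² = 0: t = (√(D_R² + v_R²x²) − D_R)/v_R².
√(D_R² + v_R²x²) = √(0.1445² + 0.1367² × 15.2²) = 2.083; v_R² = 0.01869.
t = (2.083 − 0.1445)/0.01869 = 104 days.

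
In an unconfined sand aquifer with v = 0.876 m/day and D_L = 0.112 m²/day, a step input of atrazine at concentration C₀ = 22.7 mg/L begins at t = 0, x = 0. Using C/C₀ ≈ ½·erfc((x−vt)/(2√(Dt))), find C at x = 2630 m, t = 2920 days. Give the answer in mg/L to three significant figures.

0.0548 mg/L

For a continuous step input, C/C₀ ≈ ½·erfc((x−vt)/(2√(Dt))).
vt = 0.876 × 2920 = 2557.92 m and 2√(Dt) = 2√(0.112 × 2920) = 36.17 m.
Argument (x−vt)/(2√(Dt)) = (2630 − 2557.92)/36.17 = 1.993; ½·erfc(1.993) = 0.002412.
C = 22.7 × 0.002412 = 0.0548 mg/L.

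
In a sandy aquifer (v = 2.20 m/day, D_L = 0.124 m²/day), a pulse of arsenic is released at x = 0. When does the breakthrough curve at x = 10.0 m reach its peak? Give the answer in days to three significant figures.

For the 1D instantaneous-source solution, setting ∂C/∂t = 0 at fixed x gives v²t² + 2Dt − x² = 0, so t = (√(D² + v²x²) − D)/v².
√(D² + v²x²) = √(0.124² + 2.20² × 10.0²) = 22.00; v² = 4.84.
t = (22.00 − 0.124)/4.84 = 4.52 days (vs. the pure-advection estimate x/v = 4.55 d).

4.52 days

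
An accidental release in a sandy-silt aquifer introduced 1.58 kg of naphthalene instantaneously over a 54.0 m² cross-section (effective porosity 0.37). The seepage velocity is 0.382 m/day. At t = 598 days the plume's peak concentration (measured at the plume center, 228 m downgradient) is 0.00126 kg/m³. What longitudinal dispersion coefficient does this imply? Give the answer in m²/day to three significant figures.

At the plume center C_max = M/(n_e·A·√(4πDt)), so D = M²/(4πt·(n_e·A·C_max)²).
n_e·A·C_max = 0.37 × 54.0 × 0.00126 = 0.02517 kg/m.
D = 1.58²/(4π × 598 × 0.02517²) = 0.524 m²/day.

0.524 m²/day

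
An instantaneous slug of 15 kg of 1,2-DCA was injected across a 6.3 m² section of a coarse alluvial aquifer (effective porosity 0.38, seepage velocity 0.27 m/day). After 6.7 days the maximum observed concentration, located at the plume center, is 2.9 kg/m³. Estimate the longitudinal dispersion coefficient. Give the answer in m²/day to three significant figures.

0.0554 m²/day

At the plume center C_max = M/(n_e·A·√(4πDt)), so D = M²/(4πt·(n_e·A·C_max)²).
n_e·A·C_max = 0.38 × 6.3 × 2.9 = 6.943 kg/m.
D = 15²/(4π × 6.7 × 6.943²) = 0.0554 m²/day.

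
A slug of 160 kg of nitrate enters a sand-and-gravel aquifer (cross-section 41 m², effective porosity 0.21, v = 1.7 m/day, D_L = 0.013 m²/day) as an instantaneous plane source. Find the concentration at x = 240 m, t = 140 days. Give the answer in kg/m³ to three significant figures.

For an instantaneous plane source, C(x,t) = M/(n_e·A·√(4πDt)) · exp(−(x−vt)²/(4Dt)), with n_e·A the pore (flow) area.
Plume center vt = 1.7 × 140 = 238 m, so the well at 240 m is 2 m downgradient of the peak.
√(4πDt) = 4.782 m, giving peak height M/(n_e·A·√(4πDt)) = 160/(0.21 × 41 × 4.782) = 3.886 kg/m³.
(x−vt)²/(4Dt) = (2)²/(4 × 0.013 × 140) = 0.5495; exp(−0.5495) = 0.5772.
C = 3.886 × 0.5772 = 2.24 kg/m³.

2.24 kg/m³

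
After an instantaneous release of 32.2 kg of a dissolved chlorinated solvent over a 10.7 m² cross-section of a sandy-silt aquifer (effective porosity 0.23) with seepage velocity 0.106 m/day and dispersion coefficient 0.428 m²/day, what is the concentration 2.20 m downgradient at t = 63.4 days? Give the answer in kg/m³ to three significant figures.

For an instantaneous plane source, C(x,t) = M/(n_e·A·√(4πDt)) · exp(−(x−vt)²/(4Dt)), with n_e·A the pore (flow) area.
Plume center vt = 0.106 × 63.4 = 6.7204 m, so the well at 2.20 m is 4.5204 m upgradient of the peak.
√(4πDt) = 18.47 m, giving peak height M/(n_e·A·√(4πDt)) = 32.2/(0.23 × 10.7 × 18.47) = 0.7084 kg/m³.
(x−vt)²/(4Dt) = (-4.5204)²/(4 × 0.428 × 63.4) = 0.1883; exp(−0.1883) = 0.8284.
C = 0.7084 × 0.8284 = 0.587 kg/m³.

0.587 kg/m³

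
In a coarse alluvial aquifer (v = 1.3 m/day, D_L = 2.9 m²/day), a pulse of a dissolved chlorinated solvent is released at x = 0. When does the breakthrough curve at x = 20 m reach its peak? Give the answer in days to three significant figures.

For the 1D instantaneous-source solution, setting ∂C/∂t = 0 at fixed x gives v²t² + 2Dt − x² = 0, so t = (√(D² + v²x²) − D)/v².
√(D² + v²x²) = √(2.9² + 1.3² × 20²) = 26.16; v² = 1.69.
t = (26.16 − 2.9)/1.69 = 13.8 days (vs. the pure-advection estimate x/v = 15.4 d).

13.8 days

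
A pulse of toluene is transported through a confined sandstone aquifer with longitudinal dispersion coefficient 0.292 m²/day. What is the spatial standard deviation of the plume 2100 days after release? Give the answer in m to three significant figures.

Dispersive spreading gives a Gaussian with σ² = 2Dt; advection only shifts the center.
σ = √(2 × 0.292 × 2100) = 35.0 m.

35.0 m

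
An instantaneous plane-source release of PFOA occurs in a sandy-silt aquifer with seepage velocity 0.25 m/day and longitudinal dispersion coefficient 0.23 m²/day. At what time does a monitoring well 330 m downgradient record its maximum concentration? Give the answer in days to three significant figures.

For the 1D instantaneous-source solution, setting ∂C/∂t = 0 at fixed x gives v²t² + 2Dt − x² = 0, so t = (√(D² + v²x²) − D)/v².
√(D² + v²x²) = √(0.23² + 0.25² × 330²) = 82.50; v² = 0.0625.
t = (82.50 − 0.23)/0.0625 = 1320 days (vs. the pure-advection estimate x/v = 1320 d).

1320 days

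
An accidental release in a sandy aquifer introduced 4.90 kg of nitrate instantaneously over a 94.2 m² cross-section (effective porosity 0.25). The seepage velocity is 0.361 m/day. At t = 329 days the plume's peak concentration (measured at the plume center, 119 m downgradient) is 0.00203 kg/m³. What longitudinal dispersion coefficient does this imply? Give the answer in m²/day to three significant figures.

At the plume center C_max = M/(n_e·A·√(4πDt)), so D = M²/(4πt·(n_e·A·C_max)²).
n_e·A·C_max = 0.25 × 94.2 × 0.00203 = 0.04781 kg/m.
D = 4.90²/(4π × 329 × 0.04781²) = 2.54 m²/day.

2.54 m²/day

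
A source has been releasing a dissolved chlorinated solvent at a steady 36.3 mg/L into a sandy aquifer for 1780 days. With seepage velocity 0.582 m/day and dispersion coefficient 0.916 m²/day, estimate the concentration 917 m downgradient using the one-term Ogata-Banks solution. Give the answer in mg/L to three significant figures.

For a continuous step input, C/C₀ ≈ ½·erfc((x−vt)/(2√(Dt))).
vt = 0.582 × 1780 = 1035.96 m and 2√(Dt) = 2√(0.916 × 1780) = 80.76 m.
Argument (x−vt)/(2√(Dt)) = (917 − 1035.96)/80.76 = -1.473; ½·erfc(-1.473) = 0.9814.
C = 36.3 × 0.9814 = 35.6 mg/L.

35.6 mg/L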